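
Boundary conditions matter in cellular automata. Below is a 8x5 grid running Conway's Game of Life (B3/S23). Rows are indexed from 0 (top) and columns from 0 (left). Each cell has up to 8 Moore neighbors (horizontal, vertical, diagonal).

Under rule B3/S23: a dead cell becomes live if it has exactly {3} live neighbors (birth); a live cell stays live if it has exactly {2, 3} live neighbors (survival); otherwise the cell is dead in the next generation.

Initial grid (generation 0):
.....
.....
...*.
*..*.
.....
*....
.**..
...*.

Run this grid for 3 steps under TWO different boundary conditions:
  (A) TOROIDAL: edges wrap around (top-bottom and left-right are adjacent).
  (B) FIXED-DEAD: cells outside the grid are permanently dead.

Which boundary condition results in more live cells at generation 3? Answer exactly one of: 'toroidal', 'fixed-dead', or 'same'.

Answer: toroidal

Derivation:
Under TOROIDAL boundary, generation 3:
.....
.....
....*
*...*
..**.
*.*..
...*.
.**..
Population = 10

Under FIXED-DEAD boundary, generation 3:
.....
.....
.....
.....
.....
.**..
*..*.
.**..
Population = 6

Comparison: toroidal=10, fixed-dead=6 -> toroidal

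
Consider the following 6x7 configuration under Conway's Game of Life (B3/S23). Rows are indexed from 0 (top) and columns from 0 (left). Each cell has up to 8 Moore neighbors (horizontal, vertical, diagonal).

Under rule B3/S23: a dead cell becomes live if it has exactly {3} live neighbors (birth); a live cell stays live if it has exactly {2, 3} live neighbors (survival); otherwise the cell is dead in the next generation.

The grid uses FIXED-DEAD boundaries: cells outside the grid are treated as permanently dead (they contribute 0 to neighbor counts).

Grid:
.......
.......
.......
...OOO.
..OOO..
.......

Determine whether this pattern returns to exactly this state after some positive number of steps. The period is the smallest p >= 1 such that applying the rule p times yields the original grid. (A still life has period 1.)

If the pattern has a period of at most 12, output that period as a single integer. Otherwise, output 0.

Simulating and comparing each generation to the original:
Gen 0 (original, given above): 6 live cells
Gen 1: 6 live cells, differs from original
Gen 2: 6 live cells, MATCHES original -> period = 2

Answer: 2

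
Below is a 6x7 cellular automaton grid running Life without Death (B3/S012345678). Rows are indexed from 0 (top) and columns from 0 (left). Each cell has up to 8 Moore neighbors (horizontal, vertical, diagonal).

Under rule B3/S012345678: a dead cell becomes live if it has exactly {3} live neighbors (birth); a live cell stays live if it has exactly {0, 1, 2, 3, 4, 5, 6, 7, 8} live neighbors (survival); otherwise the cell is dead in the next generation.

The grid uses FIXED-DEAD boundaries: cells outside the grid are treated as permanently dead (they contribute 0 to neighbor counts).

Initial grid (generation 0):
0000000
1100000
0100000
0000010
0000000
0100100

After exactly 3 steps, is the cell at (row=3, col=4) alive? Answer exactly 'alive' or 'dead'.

Answer: dead

Derivation:
Simulating step by step:
Generation 0 (given above): 6 live cells
Generation 1: 7 live cells
0000000
1100000
1100000
0000010
0000000
0100100
Generation 2: 7 live cells
0000000
1100000
1100000
0000010
0000000
0100100
Generation 3: 7 live cells
0000000
1100000
1100000
0000010
0000000
0100100

Cell (3,4) at generation 3: 0 -> dead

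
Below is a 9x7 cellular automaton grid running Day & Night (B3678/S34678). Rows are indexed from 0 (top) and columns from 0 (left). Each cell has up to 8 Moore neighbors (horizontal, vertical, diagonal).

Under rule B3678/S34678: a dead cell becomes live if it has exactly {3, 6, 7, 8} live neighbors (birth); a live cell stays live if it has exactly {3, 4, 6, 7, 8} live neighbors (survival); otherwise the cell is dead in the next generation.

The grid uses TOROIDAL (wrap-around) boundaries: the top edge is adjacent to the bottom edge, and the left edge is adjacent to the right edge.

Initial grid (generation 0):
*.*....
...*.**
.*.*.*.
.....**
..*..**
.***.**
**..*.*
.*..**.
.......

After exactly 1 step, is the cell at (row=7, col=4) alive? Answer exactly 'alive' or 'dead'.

Simulating step by step:
Generation 0 (given above): 25 live cells
Generation 1: 25 live cells
......*
**....*
*.*..*.
*.*..**
.***...
****...
.*..***
.....**
.*.....

Cell (7,4) at generation 1: 0 -> dead

Answer: dead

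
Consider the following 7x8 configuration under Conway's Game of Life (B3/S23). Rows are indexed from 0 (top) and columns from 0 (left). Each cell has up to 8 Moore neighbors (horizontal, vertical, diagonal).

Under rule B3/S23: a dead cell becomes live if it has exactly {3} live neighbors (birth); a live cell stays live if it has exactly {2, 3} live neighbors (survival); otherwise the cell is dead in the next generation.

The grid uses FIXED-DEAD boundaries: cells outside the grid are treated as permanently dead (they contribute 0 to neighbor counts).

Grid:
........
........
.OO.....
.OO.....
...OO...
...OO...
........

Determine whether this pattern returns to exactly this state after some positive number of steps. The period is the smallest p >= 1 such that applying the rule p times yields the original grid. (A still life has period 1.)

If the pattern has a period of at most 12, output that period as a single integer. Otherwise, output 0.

Answer: 2

Derivation:
Simulating and comparing each generation to the original:
Gen 0 (original, given above): 8 live cells
Gen 1: 6 live cells, differs from original
Gen 2: 8 live cells, MATCHES original -> period = 2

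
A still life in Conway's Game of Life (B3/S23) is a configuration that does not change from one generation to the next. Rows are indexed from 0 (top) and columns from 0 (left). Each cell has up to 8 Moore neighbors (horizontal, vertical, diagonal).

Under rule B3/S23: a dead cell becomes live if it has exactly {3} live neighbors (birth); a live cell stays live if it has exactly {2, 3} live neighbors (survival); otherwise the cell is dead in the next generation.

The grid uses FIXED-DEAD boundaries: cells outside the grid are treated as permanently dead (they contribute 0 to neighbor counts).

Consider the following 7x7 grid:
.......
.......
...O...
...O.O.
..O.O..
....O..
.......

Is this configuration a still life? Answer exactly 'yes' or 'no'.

Answer: no

Derivation:
Compute generation 1 and compare to generation 0 (given above):
Generation 1:
.......
.......
....O..
..OO...
....OO.
...O...
.......
Cell (2,3) differs: gen0=1 vs gen1=0 -> NOT a still life.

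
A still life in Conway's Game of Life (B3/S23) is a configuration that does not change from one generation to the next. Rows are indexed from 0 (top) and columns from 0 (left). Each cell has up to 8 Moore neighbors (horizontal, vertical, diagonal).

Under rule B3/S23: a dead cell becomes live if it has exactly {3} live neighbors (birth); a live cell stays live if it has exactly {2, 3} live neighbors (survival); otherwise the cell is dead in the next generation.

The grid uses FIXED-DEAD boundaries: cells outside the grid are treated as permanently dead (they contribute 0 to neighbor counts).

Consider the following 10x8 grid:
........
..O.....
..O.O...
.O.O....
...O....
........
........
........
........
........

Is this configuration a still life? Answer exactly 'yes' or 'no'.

Compute generation 1 and compare to generation 0 (given above):
Generation 1:
........
...O....
.OO.....
...OO...
..O.....
........
........
........
........
........
Cell (1,2) differs: gen0=1 vs gen1=0 -> NOT a still life.

Answer: no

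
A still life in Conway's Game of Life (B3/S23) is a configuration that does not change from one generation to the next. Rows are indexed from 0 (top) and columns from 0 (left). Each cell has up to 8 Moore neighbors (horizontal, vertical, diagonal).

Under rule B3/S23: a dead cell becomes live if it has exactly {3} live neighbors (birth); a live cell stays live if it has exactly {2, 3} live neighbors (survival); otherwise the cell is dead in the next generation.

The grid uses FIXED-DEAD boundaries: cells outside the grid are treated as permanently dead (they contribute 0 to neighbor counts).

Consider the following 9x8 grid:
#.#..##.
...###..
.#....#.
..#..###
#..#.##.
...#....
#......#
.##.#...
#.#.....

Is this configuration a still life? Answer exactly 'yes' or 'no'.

Compute generation 1 and compare to generation 0 (given above):
Generation 1:
...#.##.
.####...
..##...#
.##.#..#
..##.#.#
....#.#.
.###....
#.##....
..##....
Cell (0,0) differs: gen0=1 vs gen1=0 -> NOT a still life.

Answer: no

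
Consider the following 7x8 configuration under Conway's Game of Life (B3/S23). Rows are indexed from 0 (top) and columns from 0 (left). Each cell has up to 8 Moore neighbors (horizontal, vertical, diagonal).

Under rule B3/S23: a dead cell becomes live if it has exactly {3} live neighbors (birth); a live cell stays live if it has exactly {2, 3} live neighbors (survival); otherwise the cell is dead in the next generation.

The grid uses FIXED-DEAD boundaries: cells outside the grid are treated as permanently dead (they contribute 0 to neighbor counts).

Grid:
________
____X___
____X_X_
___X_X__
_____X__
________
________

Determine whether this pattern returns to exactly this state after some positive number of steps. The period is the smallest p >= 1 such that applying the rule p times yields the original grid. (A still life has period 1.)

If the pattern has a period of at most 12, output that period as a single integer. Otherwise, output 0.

Answer: 2

Derivation:
Simulating and comparing each generation to the original:
Gen 0 (original, given above): 6 live cells
Gen 1: 6 live cells, differs from original
Gen 2: 6 live cells, MATCHES original -> period = 2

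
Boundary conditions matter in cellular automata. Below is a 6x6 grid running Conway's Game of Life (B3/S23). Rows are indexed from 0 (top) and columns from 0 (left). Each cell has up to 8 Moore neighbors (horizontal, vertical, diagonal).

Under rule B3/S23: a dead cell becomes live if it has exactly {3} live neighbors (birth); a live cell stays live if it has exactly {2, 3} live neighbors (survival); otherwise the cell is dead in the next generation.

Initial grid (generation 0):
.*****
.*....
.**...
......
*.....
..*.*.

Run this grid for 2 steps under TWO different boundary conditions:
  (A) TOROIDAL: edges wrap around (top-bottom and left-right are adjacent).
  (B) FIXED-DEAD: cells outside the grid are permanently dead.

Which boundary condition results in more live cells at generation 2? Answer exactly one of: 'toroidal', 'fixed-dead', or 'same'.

Answer: toroidal

Derivation:
Under TOROIDAL boundary, generation 2:
**..*.
..***.
.**...
.**...
.*....
*..**.
Population = 14

Under FIXED-DEAD boundary, generation 2:
.****.
*...*.
***...
.**...
......
......
Population = 11

Comparison: toroidal=14, fixed-dead=11 -> toroidal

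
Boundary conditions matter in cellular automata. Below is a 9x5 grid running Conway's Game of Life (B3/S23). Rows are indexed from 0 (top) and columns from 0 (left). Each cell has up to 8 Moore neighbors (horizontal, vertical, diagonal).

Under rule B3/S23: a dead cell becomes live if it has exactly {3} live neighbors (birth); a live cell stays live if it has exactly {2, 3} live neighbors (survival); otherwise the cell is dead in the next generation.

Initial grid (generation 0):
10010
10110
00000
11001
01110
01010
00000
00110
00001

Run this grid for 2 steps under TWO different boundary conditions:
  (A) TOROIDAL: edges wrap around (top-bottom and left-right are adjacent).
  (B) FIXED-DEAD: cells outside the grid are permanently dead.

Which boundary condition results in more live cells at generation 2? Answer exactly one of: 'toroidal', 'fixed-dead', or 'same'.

Answer: fixed-dead

Derivation:
Under TOROIDAL boundary, generation 2:
10000
10000
00000
11000
01010
00011
00011
00111
10001
Population = 15

Under FIXED-DEAD boundary, generation 2:
01010
10001
10001
11000
11011
00010
00011
00111
00000
Population = 18

Comparison: toroidal=15, fixed-dead=18 -> fixed-dead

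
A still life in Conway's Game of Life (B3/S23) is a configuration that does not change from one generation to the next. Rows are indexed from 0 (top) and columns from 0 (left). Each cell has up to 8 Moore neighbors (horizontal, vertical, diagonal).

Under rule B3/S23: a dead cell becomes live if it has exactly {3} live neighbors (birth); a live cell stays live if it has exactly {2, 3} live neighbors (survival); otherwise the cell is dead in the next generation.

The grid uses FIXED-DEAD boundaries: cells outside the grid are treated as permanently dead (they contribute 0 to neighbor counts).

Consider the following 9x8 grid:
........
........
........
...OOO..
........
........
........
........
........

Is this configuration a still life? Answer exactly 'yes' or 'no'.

Answer: no

Derivation:
Compute generation 1 and compare to generation 0 (given above):
Generation 1:
........
........
....O...
....O...
....O...
........
........
........
........
Cell (2,4) differs: gen0=0 vs gen1=1 -> NOT a still life.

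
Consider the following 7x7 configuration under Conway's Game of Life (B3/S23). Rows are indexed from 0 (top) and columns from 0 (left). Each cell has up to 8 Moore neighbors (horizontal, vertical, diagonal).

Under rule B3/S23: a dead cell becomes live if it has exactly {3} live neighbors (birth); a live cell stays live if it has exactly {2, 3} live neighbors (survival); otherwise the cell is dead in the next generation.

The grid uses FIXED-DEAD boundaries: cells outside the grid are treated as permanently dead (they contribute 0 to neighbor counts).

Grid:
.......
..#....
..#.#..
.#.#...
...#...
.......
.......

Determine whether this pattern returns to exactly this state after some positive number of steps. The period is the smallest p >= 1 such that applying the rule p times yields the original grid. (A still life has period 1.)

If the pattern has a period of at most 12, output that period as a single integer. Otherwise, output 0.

Simulating and comparing each generation to the original:
Gen 0 (original, given above): 6 live cells
Gen 1: 6 live cells, differs from original
Gen 2: 6 live cells, MATCHES original -> period = 2

Answer: 2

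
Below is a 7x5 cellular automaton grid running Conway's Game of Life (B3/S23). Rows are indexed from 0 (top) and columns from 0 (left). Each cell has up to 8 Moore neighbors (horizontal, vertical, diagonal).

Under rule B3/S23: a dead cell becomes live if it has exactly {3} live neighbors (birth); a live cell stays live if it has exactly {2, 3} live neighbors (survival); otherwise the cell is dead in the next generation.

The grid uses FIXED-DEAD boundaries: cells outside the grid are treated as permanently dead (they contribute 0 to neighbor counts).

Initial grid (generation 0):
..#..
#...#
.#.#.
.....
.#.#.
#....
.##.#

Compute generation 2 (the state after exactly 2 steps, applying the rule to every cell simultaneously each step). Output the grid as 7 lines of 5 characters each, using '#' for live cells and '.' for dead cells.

Simulating step by step:
Generation 0 (given above): 11 live cells
Generation 1: 6 live cells
.....
.###.
.....
.....
.....
#..#.
.#...
Generation 2: 3 live cells
(generation 2 grid is the final answer)

Answer: ..#..
..#..
..#..
.....
.....
.....
.....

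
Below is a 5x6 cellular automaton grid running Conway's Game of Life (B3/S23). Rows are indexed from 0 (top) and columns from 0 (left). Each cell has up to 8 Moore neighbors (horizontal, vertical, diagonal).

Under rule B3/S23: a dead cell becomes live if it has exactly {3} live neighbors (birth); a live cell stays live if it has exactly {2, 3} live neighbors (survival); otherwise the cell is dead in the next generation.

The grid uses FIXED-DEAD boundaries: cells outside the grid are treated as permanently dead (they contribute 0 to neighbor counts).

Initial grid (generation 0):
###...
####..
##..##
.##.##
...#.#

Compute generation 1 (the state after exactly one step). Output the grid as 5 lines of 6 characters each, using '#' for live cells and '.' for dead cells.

Answer: #..#..
...##.
.....#
###...
..##.#

Derivation:
Simulating step by step:
Generation 0 (given above): 17 live cells
Generation 1: 11 live cells
(generation 1 grid is the final answer)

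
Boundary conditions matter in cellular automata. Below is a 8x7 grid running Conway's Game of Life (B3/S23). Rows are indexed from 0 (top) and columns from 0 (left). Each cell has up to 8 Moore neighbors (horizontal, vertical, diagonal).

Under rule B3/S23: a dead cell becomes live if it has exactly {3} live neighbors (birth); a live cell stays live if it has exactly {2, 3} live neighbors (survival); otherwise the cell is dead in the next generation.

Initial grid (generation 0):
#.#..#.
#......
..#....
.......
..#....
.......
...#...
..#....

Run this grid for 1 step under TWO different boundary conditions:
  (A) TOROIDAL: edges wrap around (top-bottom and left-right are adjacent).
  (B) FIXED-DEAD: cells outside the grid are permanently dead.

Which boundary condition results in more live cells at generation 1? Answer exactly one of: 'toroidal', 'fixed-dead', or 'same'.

Answer: toroidal

Derivation:
Under TOROIDAL boundary, generation 1:
......#
......#
.......
.......
.......
.......
.......
.###...
Population = 5

Under FIXED-DEAD boundary, generation 1:
.#.....
.......
.......
.......
.......
.......
.......
.......
Population = 1

Comparison: toroidal=5, fixed-dead=1 -> toroidal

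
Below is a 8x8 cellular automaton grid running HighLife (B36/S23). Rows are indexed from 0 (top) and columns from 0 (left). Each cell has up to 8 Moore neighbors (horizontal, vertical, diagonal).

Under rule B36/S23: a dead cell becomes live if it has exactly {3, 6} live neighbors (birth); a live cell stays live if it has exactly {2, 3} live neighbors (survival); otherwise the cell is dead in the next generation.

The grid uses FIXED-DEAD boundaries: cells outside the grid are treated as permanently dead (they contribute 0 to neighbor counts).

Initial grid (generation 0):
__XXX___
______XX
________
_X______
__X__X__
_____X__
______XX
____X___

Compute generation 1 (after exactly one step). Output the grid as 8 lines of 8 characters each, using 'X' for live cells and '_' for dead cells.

Answer: ___X____
___X____
________
________
________
_____X__
_____XX_
________

Derivation:
Simulating step by step:
Generation 0 (given above): 12 live cells
Generation 1: 5 live cells
(generation 1 grid is the final answer)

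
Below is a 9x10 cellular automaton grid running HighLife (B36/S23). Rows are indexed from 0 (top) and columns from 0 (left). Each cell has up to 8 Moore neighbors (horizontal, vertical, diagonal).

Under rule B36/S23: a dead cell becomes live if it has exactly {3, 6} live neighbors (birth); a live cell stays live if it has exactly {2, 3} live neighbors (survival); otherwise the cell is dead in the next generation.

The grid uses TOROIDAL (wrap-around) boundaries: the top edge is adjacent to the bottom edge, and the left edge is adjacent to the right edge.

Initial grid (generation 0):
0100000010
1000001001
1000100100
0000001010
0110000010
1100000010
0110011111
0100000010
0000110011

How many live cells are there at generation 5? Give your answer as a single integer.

Simulating step by step:
Generation 0 (given above): 29 live cells
Generation 1: 30 live cells
0000010110
1100000111
1000011110
0100000011
1110000010
0000001000
0010001000
0110100000
1000000111
Generation 2: 31 live cells
0100000000
1100011000
0000001000
0010001000
1110000110
0010000100
0111010000
1111000111
1100001101
Generation 3: 33 live cells
1010010101
1100011000
0100001100
0010001000
0011001110
1100001110
0000101101
0001100100
0000001100
Generation 4: 39 live cells
1000011111
0010010011
1110000100
0111010110
0011010011
1111000000
1001100001
0001100000
0001110100
Generation 5: 20 live cells
1001000000
0010010000
1000100100
0000000100
0100001111
0000000010
1000000001
0010000000
0001000101
Population at generation 5: 20

Answer: 20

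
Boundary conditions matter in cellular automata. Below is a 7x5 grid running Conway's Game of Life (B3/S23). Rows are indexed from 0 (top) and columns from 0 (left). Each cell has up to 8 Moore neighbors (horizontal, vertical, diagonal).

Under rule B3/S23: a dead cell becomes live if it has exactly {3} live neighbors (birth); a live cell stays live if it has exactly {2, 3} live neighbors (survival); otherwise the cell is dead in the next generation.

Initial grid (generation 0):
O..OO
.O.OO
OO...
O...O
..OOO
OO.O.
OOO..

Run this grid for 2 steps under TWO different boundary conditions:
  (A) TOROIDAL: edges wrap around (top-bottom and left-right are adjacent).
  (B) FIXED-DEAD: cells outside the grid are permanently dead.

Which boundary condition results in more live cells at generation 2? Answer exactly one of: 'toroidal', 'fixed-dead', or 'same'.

Under TOROIDAL boundary, generation 2:
.....
.O.O.
.O.O.
.....
.....
.....
.....
Population = 4

Under FIXED-DEAD boundary, generation 2:
..O.O
O....
O....
O...O
O...O
O....
.O...
Population = 10

Comparison: toroidal=4, fixed-dead=10 -> fixed-dead

Answer: fixed-dead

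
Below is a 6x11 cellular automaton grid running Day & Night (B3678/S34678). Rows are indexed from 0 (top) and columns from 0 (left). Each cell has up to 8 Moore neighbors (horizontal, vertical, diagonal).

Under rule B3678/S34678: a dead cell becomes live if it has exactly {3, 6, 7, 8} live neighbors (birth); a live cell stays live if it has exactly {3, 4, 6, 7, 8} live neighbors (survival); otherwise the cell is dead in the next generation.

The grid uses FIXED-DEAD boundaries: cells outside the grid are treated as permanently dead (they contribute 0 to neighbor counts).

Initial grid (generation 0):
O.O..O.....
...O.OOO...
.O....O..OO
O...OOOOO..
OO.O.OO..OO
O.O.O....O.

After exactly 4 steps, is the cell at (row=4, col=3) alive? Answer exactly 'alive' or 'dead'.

Answer: alive

Derivation:
Simulating step by step:
Generation 0 (given above): 28 live cells
Generation 1: 23 live cells
....O......
.OO.OOO....
.....OOO...
O.O.O..OO..
OOOO..O..O.
...O.O....O
Generation 2: 19 live cells
...O.......
...OO.OO...
..O....OO..
..O....OO..
.OOO.O.OO..
.O..O......
Generation 3: 16 live cells
....O......
..OO...OO..
........O..
..O......O.
.OOOO.OOO..
...O.......
Generation 4: 13 live cells
...O.......
...........
..OO...OOO.
.OO........
..OO.......
...OO..O...

Cell (4,3) at generation 4: 1 -> alive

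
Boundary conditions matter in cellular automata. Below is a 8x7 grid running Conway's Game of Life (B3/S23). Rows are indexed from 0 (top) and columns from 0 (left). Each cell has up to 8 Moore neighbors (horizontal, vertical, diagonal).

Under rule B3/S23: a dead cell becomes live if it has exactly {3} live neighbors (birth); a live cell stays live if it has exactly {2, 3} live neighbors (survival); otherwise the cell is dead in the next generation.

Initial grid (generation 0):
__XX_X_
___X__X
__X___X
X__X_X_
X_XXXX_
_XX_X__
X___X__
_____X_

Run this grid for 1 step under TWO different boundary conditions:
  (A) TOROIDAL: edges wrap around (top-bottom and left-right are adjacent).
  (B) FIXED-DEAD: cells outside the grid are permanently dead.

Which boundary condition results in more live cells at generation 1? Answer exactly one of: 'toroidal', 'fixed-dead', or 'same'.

Answer: toroidal

Derivation:
Under TOROIDAL boundary, generation 1:
__XX_XX
___XXXX
X_XXXXX
X____X_
X____X_
X_X___X
_X_XXX_
___X_XX
Population = 28

Under FIXED-DEAD boundary, generation 1:
__XXX__
___XXXX
__XXXXX
_____XX
X____X_
X_X____
_X_XXX_
_______
Population = 22

Comparison: toroidal=28, fixed-dead=22 -> toroidal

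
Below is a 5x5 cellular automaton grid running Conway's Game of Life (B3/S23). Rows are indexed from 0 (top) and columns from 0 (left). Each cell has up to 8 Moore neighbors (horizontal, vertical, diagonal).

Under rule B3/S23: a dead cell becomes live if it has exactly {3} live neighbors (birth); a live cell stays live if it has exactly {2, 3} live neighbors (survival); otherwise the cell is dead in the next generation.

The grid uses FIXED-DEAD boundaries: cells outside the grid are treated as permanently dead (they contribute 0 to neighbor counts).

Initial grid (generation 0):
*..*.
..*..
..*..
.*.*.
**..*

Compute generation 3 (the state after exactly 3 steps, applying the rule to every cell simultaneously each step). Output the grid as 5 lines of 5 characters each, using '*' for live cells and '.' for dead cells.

Simulating step by step:
Generation 0 (given above): 9 live cells
Generation 1: 12 live cells
.....
.***.
.***.
**.*.
***..
Generation 2: 7 live cells
..*..
.*.*.
....*
...*.
*.*..
Generation 3: 7 live cells
(generation 3 grid is the final answer)

Answer: ..*..
..**.
..***
...*.
.....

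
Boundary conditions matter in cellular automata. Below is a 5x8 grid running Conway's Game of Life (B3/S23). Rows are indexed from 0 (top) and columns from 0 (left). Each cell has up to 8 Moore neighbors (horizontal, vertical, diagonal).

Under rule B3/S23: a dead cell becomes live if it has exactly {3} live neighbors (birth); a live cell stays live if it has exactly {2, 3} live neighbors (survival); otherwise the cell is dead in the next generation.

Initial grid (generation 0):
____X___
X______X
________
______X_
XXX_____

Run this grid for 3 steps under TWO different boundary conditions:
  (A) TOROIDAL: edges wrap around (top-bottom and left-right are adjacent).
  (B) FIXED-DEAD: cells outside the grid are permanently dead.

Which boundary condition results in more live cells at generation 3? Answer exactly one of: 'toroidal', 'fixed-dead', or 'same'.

Under TOROIDAL boundary, generation 3:
________
________
________
________
________
Population = 0

Under FIXED-DEAD boundary, generation 3:
________
________
________
________
________
Population = 0

Comparison: toroidal=0, fixed-dead=0 -> same

Answer: same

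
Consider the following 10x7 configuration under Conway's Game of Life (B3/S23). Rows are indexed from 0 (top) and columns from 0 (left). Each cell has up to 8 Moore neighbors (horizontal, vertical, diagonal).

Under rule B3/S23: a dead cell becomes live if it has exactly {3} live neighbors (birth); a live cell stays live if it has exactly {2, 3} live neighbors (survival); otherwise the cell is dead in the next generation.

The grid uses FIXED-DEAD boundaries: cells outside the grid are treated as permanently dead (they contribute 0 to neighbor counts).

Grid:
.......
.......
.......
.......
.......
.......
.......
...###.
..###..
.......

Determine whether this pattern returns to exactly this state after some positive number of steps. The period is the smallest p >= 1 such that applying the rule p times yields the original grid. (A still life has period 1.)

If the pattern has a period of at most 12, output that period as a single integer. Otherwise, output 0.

Answer: 2

Derivation:
Simulating and comparing each generation to the original:
Gen 0 (original, given above): 6 live cells
Gen 1: 6 live cells, differs from original
Gen 2: 6 live cells, MATCHES original -> period = 2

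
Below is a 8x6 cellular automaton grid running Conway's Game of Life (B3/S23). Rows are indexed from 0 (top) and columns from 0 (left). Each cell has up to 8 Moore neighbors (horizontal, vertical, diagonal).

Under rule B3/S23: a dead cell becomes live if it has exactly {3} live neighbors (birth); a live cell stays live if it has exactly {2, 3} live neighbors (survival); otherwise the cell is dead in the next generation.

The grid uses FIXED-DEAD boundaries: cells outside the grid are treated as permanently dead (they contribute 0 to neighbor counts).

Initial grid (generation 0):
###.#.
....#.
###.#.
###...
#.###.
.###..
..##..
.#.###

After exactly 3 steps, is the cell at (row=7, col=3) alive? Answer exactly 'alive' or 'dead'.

Answer: dead

Derivation:
Simulating step by step:
Generation 0 (given above): 25 live cells
Generation 1: 11 live cells
.#.#..
....##
#.#...
....#.
#...#.
......
......
...##.
Generation 2: 10 live cells
....#.
.####.
...###
.#.#..
......
......
......
......
Generation 3: 7 live cells
..#.#.
..#...
.#...#
..##..
......
......
......
......

Cell (7,3) at generation 3: 0 -> dead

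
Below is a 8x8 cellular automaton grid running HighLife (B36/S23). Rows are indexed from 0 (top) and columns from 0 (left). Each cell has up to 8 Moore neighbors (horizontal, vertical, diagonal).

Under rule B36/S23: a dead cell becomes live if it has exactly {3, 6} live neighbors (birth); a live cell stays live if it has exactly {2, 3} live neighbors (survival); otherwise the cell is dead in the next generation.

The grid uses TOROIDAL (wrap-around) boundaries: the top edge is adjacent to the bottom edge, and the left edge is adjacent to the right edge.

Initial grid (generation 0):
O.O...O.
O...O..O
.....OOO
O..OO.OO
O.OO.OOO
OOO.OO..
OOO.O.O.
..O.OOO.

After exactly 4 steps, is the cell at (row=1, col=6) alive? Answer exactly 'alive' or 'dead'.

Simulating step by step:
Generation 0 (given above): 34 live cells
Generation 1: 22 live cells
O...O.O.
OO......
...O....
.OOO.O..
.O..O...
...O...O
O..O..O.
OOO.O.O.
Generation 2: 29 live cells
.OOO....
OO.....O
O..OO...
.O.O....
OO..O...
O.OOO..O
O..OOOO.
O.O.O.OO
Generation 3: 17 live cells
O..O..O.
....O..O
...OO..O
.O.O....
....O..O
..O...O.
........
O..O..O.
Generation 4: 20 live cells
O..OOOO.
O...OOOO
O.OOO...
O.OO....
..OO....
........
.......O
........

Cell (1,6) at generation 4: 1 -> alive

Answer: alive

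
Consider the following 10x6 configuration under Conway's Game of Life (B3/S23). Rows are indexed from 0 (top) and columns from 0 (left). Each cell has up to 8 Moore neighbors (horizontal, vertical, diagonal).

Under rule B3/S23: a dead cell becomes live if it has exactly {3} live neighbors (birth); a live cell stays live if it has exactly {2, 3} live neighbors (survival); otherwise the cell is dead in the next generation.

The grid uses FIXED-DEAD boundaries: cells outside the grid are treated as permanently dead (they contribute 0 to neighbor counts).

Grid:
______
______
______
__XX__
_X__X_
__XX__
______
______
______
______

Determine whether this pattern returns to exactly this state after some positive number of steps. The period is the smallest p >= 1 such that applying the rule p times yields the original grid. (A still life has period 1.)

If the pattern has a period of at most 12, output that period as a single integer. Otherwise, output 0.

Simulating and comparing each generation to the original:
Gen 0 (original, given above): 6 live cells
Gen 1: 6 live cells, MATCHES original -> period = 1

Answer: 1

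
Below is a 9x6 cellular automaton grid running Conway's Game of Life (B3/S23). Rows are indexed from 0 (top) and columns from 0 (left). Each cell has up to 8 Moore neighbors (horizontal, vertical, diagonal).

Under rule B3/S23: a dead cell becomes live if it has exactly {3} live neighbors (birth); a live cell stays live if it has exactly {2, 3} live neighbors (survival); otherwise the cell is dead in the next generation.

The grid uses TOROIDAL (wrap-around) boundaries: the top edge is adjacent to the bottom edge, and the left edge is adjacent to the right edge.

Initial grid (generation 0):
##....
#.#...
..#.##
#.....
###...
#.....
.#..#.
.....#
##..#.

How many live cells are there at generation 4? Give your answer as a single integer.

Simulating step by step:
Generation 0 (given above): 18 live cells
Generation 1: 21 live cells
..#...
#.##..
#..#.#
#.##..
#....#
#.#..#
#....#
.#..##
.#....
Generation 2: 21 live cells
..##..
#.####
#....#
..##..
..###.
....#.
......
.#..##
###...
Generation 3: 17 live cells
......
#.#...
#.....
.##..#
..#.#.
....#.
....##
.##..#
#...##
Generation 4: 26 live cells
##....
.#....
#.#..#
####.#
.##.##
....#.
#..###
.#.#..
##..##
Population at generation 4: 26

Answer: 26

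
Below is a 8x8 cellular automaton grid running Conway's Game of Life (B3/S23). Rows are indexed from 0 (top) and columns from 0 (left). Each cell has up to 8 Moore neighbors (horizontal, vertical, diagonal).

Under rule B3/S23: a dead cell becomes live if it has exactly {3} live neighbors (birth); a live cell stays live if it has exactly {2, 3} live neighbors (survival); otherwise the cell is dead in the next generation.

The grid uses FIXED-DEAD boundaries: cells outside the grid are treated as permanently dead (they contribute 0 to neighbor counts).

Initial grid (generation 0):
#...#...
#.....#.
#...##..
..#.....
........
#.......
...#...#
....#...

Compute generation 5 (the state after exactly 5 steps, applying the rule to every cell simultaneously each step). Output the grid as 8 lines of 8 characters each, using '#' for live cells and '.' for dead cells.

Answer: ........
##......
##......
........
........
........
........
........

Derivation:
Simulating step by step:
Generation 0 (given above): 12 live cells
Generation 1: 5 live cells
........
##..#...
.#...#..
........
........
........
........
........
Generation 2: 4 live cells
........
##......
##......
........
........
........
........
........
Generation 3: 4 live cells
........
##......
##......
........
........
........
........
........
Generation 4: 4 live cells
........
##......
##......
........
........
........
........
........
Generation 5: 4 live cells
(generation 5 grid is the final answer)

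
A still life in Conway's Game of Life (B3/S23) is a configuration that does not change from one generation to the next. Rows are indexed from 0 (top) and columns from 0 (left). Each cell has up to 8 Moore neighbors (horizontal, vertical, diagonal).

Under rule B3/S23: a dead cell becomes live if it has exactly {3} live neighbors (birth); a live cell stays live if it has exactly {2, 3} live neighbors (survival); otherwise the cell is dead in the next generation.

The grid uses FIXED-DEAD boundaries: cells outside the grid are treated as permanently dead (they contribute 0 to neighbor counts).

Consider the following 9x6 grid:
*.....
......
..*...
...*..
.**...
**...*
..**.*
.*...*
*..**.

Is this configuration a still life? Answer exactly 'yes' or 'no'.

Compute generation 1 and compare to generation 0 (given above):
Generation 1:
......
......
......
.*.*..
***...
*..**.
*.*..*
.*...*
....*.
Cell (0,0) differs: gen0=1 vs gen1=0 -> NOT a still life.

Answer: no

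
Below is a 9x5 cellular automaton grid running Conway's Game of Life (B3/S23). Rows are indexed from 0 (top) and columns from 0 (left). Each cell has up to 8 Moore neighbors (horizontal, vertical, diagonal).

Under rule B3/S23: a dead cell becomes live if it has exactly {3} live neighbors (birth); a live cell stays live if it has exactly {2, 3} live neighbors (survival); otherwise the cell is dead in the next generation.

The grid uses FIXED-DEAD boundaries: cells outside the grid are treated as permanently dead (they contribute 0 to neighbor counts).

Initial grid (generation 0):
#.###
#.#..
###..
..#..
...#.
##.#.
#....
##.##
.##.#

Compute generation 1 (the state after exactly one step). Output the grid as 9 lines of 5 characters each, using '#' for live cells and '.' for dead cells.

Simulating step by step:
Generation 0 (given above): 22 live cells
Generation 1: 22 live cells
(generation 1 grid is the final answer)

Answer: ..##.
#....
#.##.
..##.
.#.#.
###..
...##
#..##
###.#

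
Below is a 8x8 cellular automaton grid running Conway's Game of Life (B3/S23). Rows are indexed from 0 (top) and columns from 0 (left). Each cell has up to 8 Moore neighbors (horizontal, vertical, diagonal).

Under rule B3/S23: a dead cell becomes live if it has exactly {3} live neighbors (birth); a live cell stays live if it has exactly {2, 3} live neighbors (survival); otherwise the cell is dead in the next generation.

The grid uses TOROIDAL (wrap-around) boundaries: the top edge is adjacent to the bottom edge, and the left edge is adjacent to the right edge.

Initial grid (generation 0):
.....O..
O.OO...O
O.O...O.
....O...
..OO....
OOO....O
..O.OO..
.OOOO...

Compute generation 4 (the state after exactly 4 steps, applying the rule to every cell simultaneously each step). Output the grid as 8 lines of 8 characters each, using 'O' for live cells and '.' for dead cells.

Simulating step by step:
Generation 0 (given above): 22 live cells
Generation 1: 19 live cells
O.......
O.OO..OO
O.O.....
.OO.....
O.OO....
O...O...
....OO..
.OO.....
Generation 2: 18 live cells
O..O....
O.OO....
O.......
O.......
O.OO....
.O..OO..
.O.OOO..
.O......
Generation 3: 24 live cells
O..O....
O.OO...O
O......O
O......O
O.OOO...
OO...O..
OO.O.O..
OO.O....
Generation 4: 14 live cells
(generation 4 grid is the final answer)

Answer: ...OO...
..OO....
......O.
...O....
..OOO...
.....O.O
.......O
...O...O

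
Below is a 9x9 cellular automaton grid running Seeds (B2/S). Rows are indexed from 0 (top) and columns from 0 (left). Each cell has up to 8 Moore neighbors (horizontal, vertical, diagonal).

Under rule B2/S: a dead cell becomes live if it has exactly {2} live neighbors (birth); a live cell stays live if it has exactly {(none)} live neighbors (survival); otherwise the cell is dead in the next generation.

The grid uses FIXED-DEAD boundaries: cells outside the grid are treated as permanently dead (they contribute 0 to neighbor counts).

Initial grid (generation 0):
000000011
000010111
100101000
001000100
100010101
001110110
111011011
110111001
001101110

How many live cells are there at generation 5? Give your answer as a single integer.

Answer: 10

Derivation:
Simulating step by step:
Generation 0 (given above): 38 live cells
Generation 1: 8 live cells
000001000
000100000
011000001
100000000
000000000
000000000
000000000
000000000
100000001
Generation 2: 6 live cells
000010000
010010000
100100000
001000000
000000000
000000000
000000000
000000000
000000000
Generation 3: 8 live cells
000101000
101001000
000010000
010100000
000000000
000000000
000000000
000000000
000000000
Generation 4: 10 live cells
011000100
010000100
100001000
001010000
001000000
000000000
000000000
000000000
000000000
Generation 5: 10 live cells
100001010
000000010
001110100
000001000
010000000
000000000
000000000
000000000
000000000
Population at generation 5: 10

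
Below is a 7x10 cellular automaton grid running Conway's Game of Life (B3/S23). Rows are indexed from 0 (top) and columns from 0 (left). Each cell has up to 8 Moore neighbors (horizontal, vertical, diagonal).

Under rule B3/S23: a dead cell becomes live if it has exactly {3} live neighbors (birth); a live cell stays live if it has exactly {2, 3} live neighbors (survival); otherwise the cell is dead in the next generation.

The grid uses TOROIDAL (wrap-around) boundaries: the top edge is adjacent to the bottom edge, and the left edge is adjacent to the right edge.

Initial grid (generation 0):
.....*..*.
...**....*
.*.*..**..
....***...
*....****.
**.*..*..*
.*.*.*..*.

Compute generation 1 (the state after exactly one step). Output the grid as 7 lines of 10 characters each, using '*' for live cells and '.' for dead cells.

Answer: ..**.*..**
..*******.
..**..**..
....*...*.
**......*.
.*........
.*...****.

Derivation:
Simulating step by step:
Generation 0 (given above): 26 live cells
Generation 1: 27 live cells
(generation 1 grid is the final answer)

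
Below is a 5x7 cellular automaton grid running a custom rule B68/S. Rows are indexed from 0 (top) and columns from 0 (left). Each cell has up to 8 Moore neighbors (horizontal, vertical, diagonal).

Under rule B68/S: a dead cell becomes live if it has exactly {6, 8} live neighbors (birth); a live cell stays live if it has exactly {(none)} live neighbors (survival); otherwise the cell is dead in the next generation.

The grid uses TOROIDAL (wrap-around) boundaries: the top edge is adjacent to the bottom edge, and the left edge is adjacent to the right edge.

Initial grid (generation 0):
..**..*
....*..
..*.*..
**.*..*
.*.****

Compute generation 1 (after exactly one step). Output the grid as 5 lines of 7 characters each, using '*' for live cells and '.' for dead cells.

Simulating step by step:
Generation 0 (given above): 15 live cells
Generation 1: 2 live cells
(generation 1 grid is the final answer)

Answer: .......
.......
.......
.......
*.*....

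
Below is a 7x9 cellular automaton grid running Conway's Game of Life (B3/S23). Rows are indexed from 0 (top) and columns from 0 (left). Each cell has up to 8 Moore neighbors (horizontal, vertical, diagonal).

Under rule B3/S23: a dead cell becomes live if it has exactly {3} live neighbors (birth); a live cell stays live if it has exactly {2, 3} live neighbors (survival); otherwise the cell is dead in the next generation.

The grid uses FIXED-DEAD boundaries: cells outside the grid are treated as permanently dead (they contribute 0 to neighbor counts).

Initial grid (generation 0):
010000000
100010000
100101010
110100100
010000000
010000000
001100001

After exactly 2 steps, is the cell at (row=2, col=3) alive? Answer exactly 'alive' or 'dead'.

Simulating step by step:
Generation 0 (given above): 16 live cells
Generation 1: 15 live cells
000000000
110010000
101101100
110010100
010000000
010000000
001000000
Generation 2: 17 live cells
000000000
111111000
001100100
100110100
011000000
011000000
000000000

Cell (2,3) at generation 2: 1 -> alive

Answer: alive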